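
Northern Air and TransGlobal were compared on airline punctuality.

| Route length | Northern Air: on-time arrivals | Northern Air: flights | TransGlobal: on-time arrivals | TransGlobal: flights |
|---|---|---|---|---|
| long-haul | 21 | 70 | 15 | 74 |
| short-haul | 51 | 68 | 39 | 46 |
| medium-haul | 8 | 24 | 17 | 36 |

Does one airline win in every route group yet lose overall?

No

Long-haul: Northern Air 21/70 = 30.0%, TransGlobal 15/74 = 20.3% → Northern Air
Short-haul: Northern Air 51/68 = 75.0%, TransGlobal 39/46 = 84.8% → TransGlobal
Medium-haul: Northern Air 8/24 = 33.3%, TransGlobal 17/36 = 47.2% → TransGlobal
Overall: Northern Air 80/162 = 49.4%, TransGlobal 71/156 = 45.5% → Northern Air
Neither sweeps: Northern Air wins 1 of 3 groups, TransGlobal wins 2. Northern Air wins overall but not every group — no Simpson reversal.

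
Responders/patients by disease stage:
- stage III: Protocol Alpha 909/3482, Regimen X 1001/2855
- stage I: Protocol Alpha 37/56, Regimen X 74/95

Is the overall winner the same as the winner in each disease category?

Stage III: Protocol Alpha 909/3482 = 26.1%, Regimen X 1001/2855 = 35.1% → Regimen X
Stage I: Protocol Alpha 37/56 = 66.1%, Regimen X 74/95 = 77.9% → Regimen X
Overall: Protocol Alpha 946/3538 = 26.7%, Regimen X 1075/2950 = 36.4% → Regimen X
Regimen X wins overall and in every disease group — no reversal.

Yes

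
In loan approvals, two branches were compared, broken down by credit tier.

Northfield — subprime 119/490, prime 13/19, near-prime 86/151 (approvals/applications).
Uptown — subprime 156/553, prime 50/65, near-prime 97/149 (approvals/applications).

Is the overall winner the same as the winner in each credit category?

Subprime: Northfield 119/490 = 24.3%, Uptown 156/553 = 28.2% → Uptown
Prime: Northfield 13/19 = 68.4%, Uptown 50/65 = 76.9% → Uptown
Near-prime: Northfield 86/151 = 57.0%, Uptown 97/149 = 65.1% → Uptown
Overall: Northfield 218/660 = 33.0%, Uptown 303/767 = 39.5% → Uptown
Uptown wins overall and in every credit group — no reversal.

Yes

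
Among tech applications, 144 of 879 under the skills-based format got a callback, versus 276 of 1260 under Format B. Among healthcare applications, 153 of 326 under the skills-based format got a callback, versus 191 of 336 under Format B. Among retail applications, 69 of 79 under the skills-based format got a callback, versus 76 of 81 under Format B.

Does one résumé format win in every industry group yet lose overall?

No

Tech: the skills-based format 144/879 = 16.4%, Format B 276/1260 = 21.9% → Format B
Healthcare: the skills-based format 153/326 = 46.9%, Format B 191/336 = 56.8% → Format B
Retail: the skills-based format 69/79 = 87.3%, Format B 76/81 = 93.8% → Format B
Overall: the skills-based format 366/1284 = 28.5%, Format B 543/1677 = 32.4% → Format B
Format B wins overall and in every industry group — no reversal.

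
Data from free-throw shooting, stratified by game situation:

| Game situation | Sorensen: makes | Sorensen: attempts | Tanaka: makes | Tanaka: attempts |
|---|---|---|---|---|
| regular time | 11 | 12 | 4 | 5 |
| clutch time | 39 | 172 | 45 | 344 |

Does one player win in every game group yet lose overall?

Regular time: Sorensen 11/12 = 91.7%, Tanaka 4/5 = 80.0% → Sorensen
Clutch time: Sorensen 39/172 = 22.7%, Tanaka 45/344 = 13.1% → Sorensen
Overall: Sorensen 50/184 = 27.2%, Tanaka 49/349 = 14.0% → Sorensen
Sorensen wins overall and in every game group — no reversal.

No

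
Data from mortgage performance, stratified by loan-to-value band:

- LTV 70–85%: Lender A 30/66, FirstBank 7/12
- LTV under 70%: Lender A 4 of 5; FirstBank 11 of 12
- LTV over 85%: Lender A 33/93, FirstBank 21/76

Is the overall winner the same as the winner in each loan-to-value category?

No

LTV 70–85%: Lender A 30/66 = 45.5%, FirstBank 7/12 = 58.3% → FirstBank
LTV under 70%: Lender A 4/5 = 80.0%, FirstBank 11/12 = 91.7% → FirstBank
LTV over 85%: Lender A 33/93 = 35.5%, FirstBank 21/76 = 27.6% → Lender A
Overall: Lender A 67/164 = 40.9%, FirstBank 39/100 = 39.0% → Lender A
Neither sweeps: Lender A wins 1 of 3 groups, FirstBank wins 2. Lender A wins overall but not every group — no Simpson reversal.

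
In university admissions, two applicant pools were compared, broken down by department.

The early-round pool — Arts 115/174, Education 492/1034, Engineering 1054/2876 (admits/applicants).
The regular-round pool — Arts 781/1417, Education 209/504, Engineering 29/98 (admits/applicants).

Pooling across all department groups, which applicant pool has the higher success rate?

the regular-round pool

Arts: the early-round pool 115/174 = 66.1%, the regular-round pool 781/1417 = 55.1% → the early-round pool
Education: the early-round pool 492/1034 = 47.6%, the regular-round pool 209/504 = 41.5% → the early-round pool
Engineering: the early-round pool 1054/2876 = 36.6%, the regular-round pool 29/98 = 29.6% → the early-round pool
Overall: the early-round pool 1661/4084 = 40.7%, the regular-round pool 1019/2019 = 50.5% → the regular-round pool
(The early-round pool wins every department group but the regular-round pool wins overall — the early-round pool's applicants skew toward the low-rate Engineering group.)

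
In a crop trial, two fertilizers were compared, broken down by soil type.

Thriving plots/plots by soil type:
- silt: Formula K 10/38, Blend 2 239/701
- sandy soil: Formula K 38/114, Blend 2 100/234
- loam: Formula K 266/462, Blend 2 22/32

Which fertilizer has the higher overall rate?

Silt: Formula K 10/38 = 26.3%, Blend 2 239/701 = 34.1% → Blend 2
Sandy soil: Formula K 38/114 = 33.3%, Blend 2 100/234 = 42.7% → Blend 2
Loam: Formula K 266/462 = 57.6%, Blend 2 22/32 = 68.8% → Blend 2
Overall: Formula K 314/614 = 51.1%, Blend 2 361/967 = 37.3% → Formula K
(Blend 2 wins every soil group but Formula K wins overall — Blend 2's plots skew toward the low-rate silt group.)

Formula K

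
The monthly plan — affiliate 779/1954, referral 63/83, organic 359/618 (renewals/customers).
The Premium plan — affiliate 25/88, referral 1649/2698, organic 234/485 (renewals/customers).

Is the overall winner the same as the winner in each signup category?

No

Affiliate: the monthly plan 779/1954 = 39.9%, the Premium plan 25/88 = 28.4% → the monthly plan
Referral: the monthly plan 63/83 = 75.9%, the Premium plan 1649/2698 = 61.1% → the monthly plan
Organic: the monthly plan 359/618 = 58.1%, the Premium plan 234/485 = 48.2% → the monthly plan
Overall: the monthly plan 1201/2655 = 45.2%, the Premium plan 1908/3271 = 58.3% → the Premium plan
The monthly plan wins each signup group but the Premium plan wins overall — the comparison reverses. The monthly plan's customers skew toward affiliate, which has a lower base rate.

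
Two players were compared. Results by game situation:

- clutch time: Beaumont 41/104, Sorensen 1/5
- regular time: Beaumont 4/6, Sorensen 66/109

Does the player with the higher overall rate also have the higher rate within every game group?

No

Clutch time: Beaumont 41/104 = 39.4%, Sorensen 1/5 = 20.0% → Beaumont
Regular time: Beaumont 4/6 = 66.7%, Sorensen 66/109 = 60.6% → Beaumont
Overall: Beaumont 45/110 = 40.9%, Sorensen 67/114 = 58.8% → Sorensen
Beaumont wins each game group but Sorensen wins overall — the comparison reverses. Beaumont's attempts skew toward clutch time, which has a lower base rate.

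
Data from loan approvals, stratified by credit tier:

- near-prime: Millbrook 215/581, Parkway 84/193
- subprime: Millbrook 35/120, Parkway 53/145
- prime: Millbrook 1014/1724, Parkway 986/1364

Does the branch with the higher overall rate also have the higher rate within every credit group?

Near-prime: Millbrook 215/581 = 37.0%, Parkway 84/193 = 43.5% → Parkway
Subprime: Millbrook 35/120 = 29.2%, Parkway 53/145 = 36.6% → Parkway
Prime: Millbrook 1014/1724 = 58.8%, Parkway 986/1364 = 72.3% → Parkway
Overall: Millbrook 1264/2425 = 52.1%, Parkway 1123/1702 = 66.0% → Parkway
Parkway wins overall and in every credit group — no reversal.

Yes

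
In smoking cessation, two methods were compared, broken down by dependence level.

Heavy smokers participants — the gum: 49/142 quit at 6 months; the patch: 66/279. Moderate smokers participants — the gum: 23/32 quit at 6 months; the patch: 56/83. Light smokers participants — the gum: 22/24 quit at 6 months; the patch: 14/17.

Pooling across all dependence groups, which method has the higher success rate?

the gum

Heavy smokers: the gum 49/142 = 34.5%, the patch 66/279 = 23.7% → the gum
Moderate smokers: the gum 23/32 = 71.9%, the patch 56/83 = 67.5% → the gum
Light smokers: the gum 22/24 = 91.7%, the patch 14/17 = 82.4% → the gum
Overall: the gum 94/198 = 47.5%, the patch 136/379 = 35.9% → the gum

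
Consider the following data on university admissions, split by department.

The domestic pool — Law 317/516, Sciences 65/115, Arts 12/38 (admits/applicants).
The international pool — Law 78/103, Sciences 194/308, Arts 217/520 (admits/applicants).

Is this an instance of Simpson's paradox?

Law: the domestic pool 317/516 = 61.4%, the international pool 78/103 = 75.7% → the international pool
Sciences: the domestic pool 65/115 = 56.5%, the international pool 194/308 = 63.0% → the international pool
Arts: the domestic pool 12/38 = 31.6%, the international pool 217/520 = 41.7% → the international pool
Overall: the domestic pool 394/669 = 58.9%, the international pool 489/931 = 52.5% → the domestic pool
The international pool wins each department group but the domestic pool wins overall — the comparison reverses. The international pool's applicants skew toward Arts, which has a lower base rate.

Yes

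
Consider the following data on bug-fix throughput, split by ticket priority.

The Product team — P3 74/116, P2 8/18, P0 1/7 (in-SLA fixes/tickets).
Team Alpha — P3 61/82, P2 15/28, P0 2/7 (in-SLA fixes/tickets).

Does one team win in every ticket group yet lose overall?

No

P3: the Product team 74/116 = 63.8%, Team Alpha 61/82 = 74.4% → Team Alpha
P2: the Product team 8/18 = 44.4%, Team Alpha 15/28 = 53.6% → Team Alpha
P0: the Product team 1/7 = 14.3%, Team Alpha 2/7 = 28.6% → Team Alpha
Overall: the Product team 83/141 = 58.9%, Team Alpha 78/117 = 66.7% → Team Alpha
Team Alpha wins overall and in every ticket group — no reversal.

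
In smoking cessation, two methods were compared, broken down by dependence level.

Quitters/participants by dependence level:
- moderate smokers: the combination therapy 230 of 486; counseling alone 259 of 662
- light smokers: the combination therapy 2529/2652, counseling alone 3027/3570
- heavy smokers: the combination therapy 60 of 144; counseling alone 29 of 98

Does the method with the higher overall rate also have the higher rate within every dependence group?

Yes

Moderate smokers: the combination therapy 230/486 = 47.3%, counseling alone 259/662 = 39.1% → the combination therapy
Light smokers: the combination therapy 2529/2652 = 95.4%, counseling alone 3027/3570 = 84.8% → the combination therapy
Heavy smokers: the combination therapy 60/144 = 41.7%, counseling alone 29/98 = 29.6% → the combination therapy
Overall: the combination therapy 2819/3282 = 85.9%, counseling alone 3315/4330 = 76.6% → the combination therapy
The combination therapy wins overall and in every dependence group — no reversal.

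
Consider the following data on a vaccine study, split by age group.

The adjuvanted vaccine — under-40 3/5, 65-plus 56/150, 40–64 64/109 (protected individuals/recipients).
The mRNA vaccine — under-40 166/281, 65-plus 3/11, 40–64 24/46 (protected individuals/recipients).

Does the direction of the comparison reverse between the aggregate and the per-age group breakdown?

Under-40: the adjuvanted vaccine 3/5 = 60.0%, the mRNA vaccine 166/281 = 59.1% → the adjuvanted vaccine
65-plus: the adjuvanted vaccine 56/150 = 37.3%, the mRNA vaccine 3/11 = 27.3% → the adjuvanted vaccine
40–64: the adjuvanted vaccine 64/109 = 58.7%, the mRNA vaccine 24/46 = 52.2% → the adjuvanted vaccine
Overall: the adjuvanted vaccine 123/264 = 46.6%, the mRNA vaccine 193/338 = 57.1% → the mRNA vaccine
The adjuvanted vaccine wins each age group but the mRNA vaccine wins overall — the comparison reverses. The adjuvanted vaccine's recipients skew toward 65-plus, which has a lower base rate.

Yes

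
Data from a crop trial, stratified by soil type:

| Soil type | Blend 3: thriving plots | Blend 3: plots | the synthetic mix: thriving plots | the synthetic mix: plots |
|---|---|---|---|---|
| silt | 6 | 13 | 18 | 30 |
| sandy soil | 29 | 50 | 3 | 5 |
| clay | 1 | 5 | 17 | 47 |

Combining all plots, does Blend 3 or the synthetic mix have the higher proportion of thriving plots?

Silt: Blend 3 6/13 = 46.2%, the synthetic mix 18/30 = 60.0% → the synthetic mix
Sandy soil: Blend 3 29/50 = 58.0%, the synthetic mix 3/5 = 60.0% → the synthetic mix
Clay: Blend 3 1/5 = 20.0%, the synthetic mix 17/47 = 36.2% → the synthetic mix
Overall: Blend 3 36/68 = 52.9%, the synthetic mix 38/82 = 46.3% → Blend 3
(The synthetic mix wins every soil group but Blend 3 wins overall — the synthetic mix's plots skew toward the low-rate clay group.)

Blend 3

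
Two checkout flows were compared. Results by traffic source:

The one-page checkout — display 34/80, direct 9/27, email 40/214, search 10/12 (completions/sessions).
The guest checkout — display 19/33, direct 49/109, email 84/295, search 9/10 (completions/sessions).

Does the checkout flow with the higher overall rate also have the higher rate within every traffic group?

Yes

Display: the one-page checkout 34/80 = 42.5%, the guest checkout 19/33 = 57.6% → the guest checkout
Direct: the one-page checkout 9/27 = 33.3%, the guest checkout 49/109 = 45.0% → the guest checkout
Email: the one-page checkout 40/214 = 18.7%, the guest checkout 84/295 = 28.5% → the guest checkout
Search: the one-page checkout 10/12 = 83.3%, the guest checkout 9/10 = 90.0% → the guest checkout
Overall: the one-page checkout 93/333 = 27.9%, the guest checkout 161/447 = 36.0% → the guest checkout
The guest checkout wins overall and in every traffic group — no reversal.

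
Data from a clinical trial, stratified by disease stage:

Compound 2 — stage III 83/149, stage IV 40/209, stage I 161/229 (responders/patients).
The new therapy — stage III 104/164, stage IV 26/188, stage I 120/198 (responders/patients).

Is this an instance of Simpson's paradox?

Stage III: Compound 2 83/149 = 55.7%, the new therapy 104/164 = 63.4% → the new therapy
Stage IV: Compound 2 40/209 = 19.1%, the new therapy 26/188 = 13.8% → Compound 2
Stage I: Compound 2 161/229 = 70.3%, the new therapy 120/198 = 60.6% → Compound 2
Overall: Compound 2 284/587 = 48.4%, the new therapy 250/550 = 45.5% → Compound 2
Neither sweeps: Compound 2 wins 2 of 3 groups, the new therapy wins 1. Compound 2 wins overall but not every group — no Simpson reversal.

No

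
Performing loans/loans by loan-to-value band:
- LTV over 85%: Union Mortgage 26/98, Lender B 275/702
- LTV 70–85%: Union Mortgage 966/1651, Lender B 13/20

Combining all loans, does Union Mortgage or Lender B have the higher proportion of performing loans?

LTV over 85%: Union Mortgage 26/98 = 26.5%, Lender B 275/702 = 39.2% → Lender B
LTV 70–85%: Union Mortgage 966/1651 = 58.5%, Lender B 13/20 = 65.0% → Lender B
Overall: Union Mortgage 992/1749 = 56.7%, Lender B 288/722 = 39.9% → Union Mortgage
(Lender B wins every loan-to-value group but Union Mortgage wins overall — Lender B's loans skew toward the low-rate LTV over 85% group.)

Union Mortgage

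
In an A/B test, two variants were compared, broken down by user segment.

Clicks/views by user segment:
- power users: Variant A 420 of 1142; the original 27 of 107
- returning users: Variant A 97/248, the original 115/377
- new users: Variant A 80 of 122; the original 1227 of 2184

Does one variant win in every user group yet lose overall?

Yes

Power users: Variant A 420/1142 = 36.8%, the original 27/107 = 25.2% → Variant A
Returning users: Variant A 97/248 = 39.1%, the original 115/377 = 30.5% → Variant A
New users: Variant A 80/122 = 65.6%, the original 1227/2184 = 56.2% → Variant A
Overall: Variant A 597/1512 = 39.5%, the original 1369/2668 = 51.3% → the original
Variant A wins each user group but the original wins overall — the comparison reverses. Variant A's views skew toward power users, which has a lower base rate.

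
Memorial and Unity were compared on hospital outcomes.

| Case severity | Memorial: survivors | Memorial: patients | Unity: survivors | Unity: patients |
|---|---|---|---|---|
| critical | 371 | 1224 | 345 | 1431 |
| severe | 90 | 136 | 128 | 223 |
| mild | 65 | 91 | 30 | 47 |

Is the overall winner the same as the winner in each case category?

Critical: Memorial 371/1224 = 30.3%, Unity 345/1431 = 24.1% → Memorial
Severe: Memorial 90/136 = 66.2%, Unity 128/223 = 57.4% → Memorial
Mild: Memorial 65/91 = 71.4%, Unity 30/47 = 63.8% → Memorial
Overall: Memorial 526/1451 = 36.3%, Unity 503/1701 = 29.6% → Memorial
Memorial wins overall and in every case group — no reversal.

Yes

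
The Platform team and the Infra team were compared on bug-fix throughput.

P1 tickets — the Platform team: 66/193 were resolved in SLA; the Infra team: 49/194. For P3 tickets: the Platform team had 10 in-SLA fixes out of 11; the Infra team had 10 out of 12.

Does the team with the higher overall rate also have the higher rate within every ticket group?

P1: the Platform team 66/193 = 34.2%, the Infra team 49/194 = 25.3% → the Platform team
P3: the Platform team 10/11 = 90.9%, the Infra team 10/12 = 83.3% → the Platform team
Overall: the Platform team 76/204 = 37.3%, the Infra team 59/206 = 28.6% → the Platform team
The Platform team wins overall and in every ticket group — no reversal.

Yes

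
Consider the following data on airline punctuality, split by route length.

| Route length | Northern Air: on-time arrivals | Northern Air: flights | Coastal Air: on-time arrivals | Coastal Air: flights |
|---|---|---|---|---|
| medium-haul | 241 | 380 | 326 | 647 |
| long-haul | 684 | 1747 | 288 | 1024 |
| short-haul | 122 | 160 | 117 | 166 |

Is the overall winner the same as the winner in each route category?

Yes

Medium-haul: Northern Air 241/380 = 63.4%, Coastal Air 326/647 = 50.4% → Northern Air
Long-haul: Northern Air 684/1747 = 39.2%, Coastal Air 288/1024 = 28.1% → Northern Air
Short-haul: Northern Air 122/160 = 76.2%, Coastal Air 117/166 = 70.5% → Northern Air
Overall: Northern Air 1047/2287 = 45.8%, Coastal Air 731/1837 = 39.8% → Northern Air
Northern Air wins overall and in every route group — no reversal.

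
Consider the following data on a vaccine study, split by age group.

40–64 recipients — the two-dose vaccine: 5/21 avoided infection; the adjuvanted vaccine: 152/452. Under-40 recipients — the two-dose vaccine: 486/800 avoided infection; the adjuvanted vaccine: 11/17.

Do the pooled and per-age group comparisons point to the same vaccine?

No

40–64: the two-dose vaccine 5/21 = 23.8%, the adjuvanted vaccine 152/452 = 33.6% → the adjuvanted vaccine
Under-40: the two-dose vaccine 486/800 = 60.8%, the adjuvanted vaccine 11/17 = 64.7% → the adjuvanted vaccine
Overall: the two-dose vaccine 491/821 = 59.8%, the adjuvanted vaccine 163/469 = 34.8% → the two-dose vaccine
The adjuvanted vaccine wins each age group but the two-dose vaccine wins overall — the comparison reverses. The adjuvanted vaccine's recipients skew toward 40–64, which has a lower base rate.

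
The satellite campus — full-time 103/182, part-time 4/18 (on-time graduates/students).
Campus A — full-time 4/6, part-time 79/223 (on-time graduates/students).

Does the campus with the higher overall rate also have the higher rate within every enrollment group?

No

Full-time: the satellite campus 103/182 = 56.6%, Campus A 4/6 = 66.7% → Campus A
Part-time: the satellite campus 4/18 = 22.2%, Campus A 79/223 = 35.4% → Campus A
Overall: the satellite campus 107/200 = 53.5%, Campus A 83/229 = 36.2% → the satellite campus
Campus A wins each enrollment group but the satellite campus wins overall — the comparison reverses. Campus A's students skew toward part-time, which has a lower base rate.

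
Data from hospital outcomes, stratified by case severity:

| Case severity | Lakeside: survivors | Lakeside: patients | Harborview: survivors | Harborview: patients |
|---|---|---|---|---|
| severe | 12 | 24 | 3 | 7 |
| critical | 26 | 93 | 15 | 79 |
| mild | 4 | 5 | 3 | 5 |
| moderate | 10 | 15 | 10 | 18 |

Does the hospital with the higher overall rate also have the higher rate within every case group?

Severe: Lakeside 12/24 = 50.0%, Harborview 3/7 = 42.9% → Lakeside
Critical: Lakeside 26/93 = 28.0%, Harborview 15/79 = 19.0% → Lakeside
Mild: Lakeside 4/5 = 80.0%, Harborview 3/5 = 60.0% → Lakeside
Moderate: Lakeside 10/15 = 66.7%, Harborview 10/18 = 55.6% → Lakeside
Overall: Lakeside 52/137 = 38.0%, Harborview 31/109 = 28.4% → Lakeside
Lakeside wins overall and in every case group — no reversal.

Yes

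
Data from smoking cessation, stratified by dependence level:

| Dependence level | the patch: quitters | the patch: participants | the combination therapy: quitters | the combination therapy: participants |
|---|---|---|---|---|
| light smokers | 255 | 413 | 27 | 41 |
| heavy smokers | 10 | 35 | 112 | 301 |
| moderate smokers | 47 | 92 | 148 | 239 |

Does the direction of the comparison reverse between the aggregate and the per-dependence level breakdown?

Light smokers: the patch 255/413 = 61.7%, the combination therapy 27/41 = 65.9% → the combination therapy
Heavy smokers: the patch 10/35 = 28.6%, the combination therapy 112/301 = 37.2% → the combination therapy
Moderate smokers: the patch 47/92 = 51.1%, the combination therapy 148/239 = 61.9% → the combination therapy
Overall: the patch 312/540 = 57.8%, the combination therapy 287/581 = 49.4% → the patch
The combination therapy wins each dependence group but the patch wins overall — the comparison reverses. The combination therapy's participants skew toward heavy smokers, which has a lower base rate.

Yes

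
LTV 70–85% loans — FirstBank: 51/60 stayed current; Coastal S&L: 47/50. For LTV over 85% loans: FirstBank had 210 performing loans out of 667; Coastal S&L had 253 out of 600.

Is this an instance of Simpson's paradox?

No

LTV 70–85%: FirstBank 51/60 = 85.0%, Coastal S&L 47/50 = 94.0% → Coastal S&L
LTV over 85%: FirstBank 210/667 = 31.5%, Coastal S&L 253/600 = 42.2% → Coastal S&L
Overall: FirstBank 261/727 = 35.9%, Coastal S&L 300/650 = 46.2% → Coastal S&L
Coastal S&L wins overall and in every loan-to-value group — no reversal.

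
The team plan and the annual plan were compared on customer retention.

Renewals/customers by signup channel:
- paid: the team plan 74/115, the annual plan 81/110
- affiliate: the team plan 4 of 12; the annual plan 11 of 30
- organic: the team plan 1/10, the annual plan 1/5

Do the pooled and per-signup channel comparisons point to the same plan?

Yes

Paid: the team plan 74/115 = 64.3%, the annual plan 81/110 = 73.6% → the annual plan
Affiliate: the team plan 4/12 = 33.3%, the annual plan 11/30 = 36.7% → the annual plan
Organic: the team plan 1/10 = 10.0%, the annual plan 1/5 = 20.0% → the annual plan
Overall: the team plan 79/137 = 57.7%, the annual plan 93/145 = 64.1% → the annual plan
The annual plan wins overall and in every signup group — no reversal.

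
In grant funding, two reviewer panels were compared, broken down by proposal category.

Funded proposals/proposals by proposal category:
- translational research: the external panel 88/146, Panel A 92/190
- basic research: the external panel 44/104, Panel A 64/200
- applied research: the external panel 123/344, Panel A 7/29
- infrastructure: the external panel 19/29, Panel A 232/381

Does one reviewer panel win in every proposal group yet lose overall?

Translational research: the external panel 88/146 = 60.3%, Panel A 92/190 = 48.4% → the external panel
Basic research: the external panel 44/104 = 42.3%, Panel A 64/200 = 32.0% → the external panel
Applied research: the external panel 123/344 = 35.8%, Panel A 7/29 = 24.1% → the external panel
Infrastructure: the external panel 19/29 = 65.5%, Panel A 232/381 = 60.9% → the external panel
Overall: the external panel 274/623 = 44.0%, Panel A 395/800 = 49.4% → Panel A
The external panel wins each proposal group but Panel A wins overall — the comparison reverses. The external panel's proposals skew toward applied research, which has a lower base rate.

Yes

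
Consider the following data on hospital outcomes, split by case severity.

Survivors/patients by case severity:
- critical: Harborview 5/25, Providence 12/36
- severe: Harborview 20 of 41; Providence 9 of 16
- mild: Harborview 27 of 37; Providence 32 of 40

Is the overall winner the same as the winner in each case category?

Critical: Harborview 5/25 = 20.0%, Providence 12/36 = 33.3% → Providence
Severe: Harborview 20/41 = 48.8%, Providence 9/16 = 56.2% → Providence
Mild: Harborview 27/37 = 73.0%, Providence 32/40 = 80.0% → Providence
Overall: Harborview 52/103 = 50.5%, Providence 53/92 = 57.6% → Providence
Providence wins overall and in every case group — no reversal.

Yes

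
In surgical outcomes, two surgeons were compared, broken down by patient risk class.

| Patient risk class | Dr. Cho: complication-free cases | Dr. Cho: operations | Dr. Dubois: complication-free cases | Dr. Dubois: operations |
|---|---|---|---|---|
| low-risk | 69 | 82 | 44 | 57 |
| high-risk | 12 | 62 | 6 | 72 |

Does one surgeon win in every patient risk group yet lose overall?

No

Low-risk: Dr. Cho 69/82 = 84.1%, Dr. Dubois 44/57 = 77.2% → Dr. Cho
High-risk: Dr. Cho 12/62 = 19.4%, Dr. Dubois 6/72 = 8.3% → Dr. Cho
Overall: Dr. Cho 81/144 = 56.2%, Dr. Dubois 50/129 = 38.8% → Dr. Cho
Dr. Cho wins overall and in every patient risk group — no reversal.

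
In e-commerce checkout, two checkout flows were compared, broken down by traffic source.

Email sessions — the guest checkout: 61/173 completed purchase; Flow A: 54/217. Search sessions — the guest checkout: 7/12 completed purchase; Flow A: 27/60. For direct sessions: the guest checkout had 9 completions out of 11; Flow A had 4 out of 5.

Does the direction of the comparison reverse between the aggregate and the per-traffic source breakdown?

No

Email: the guest checkout 61/173 = 35.3%, Flow A 54/217 = 24.9% → the guest checkout
Search: the guest checkout 7/12 = 58.3%, Flow A 27/60 = 45.0% → the guest checkout
Direct: the guest checkout 9/11 = 81.8%, Flow A 4/5 = 80.0% → the guest checkout
Overall: the guest checkout 77/196 = 39.3%, Flow A 85/282 = 30.1% → the guest checkout
The guest checkout wins overall and in every traffic group — no reversal.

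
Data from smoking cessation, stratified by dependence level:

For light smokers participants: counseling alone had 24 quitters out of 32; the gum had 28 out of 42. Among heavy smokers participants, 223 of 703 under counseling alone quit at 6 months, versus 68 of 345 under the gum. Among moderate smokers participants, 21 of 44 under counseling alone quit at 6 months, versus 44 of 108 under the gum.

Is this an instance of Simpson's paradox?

Light smokers: counseling alone 24/32 = 75.0%, the gum 28/42 = 66.7% → counseling alone
Heavy smokers: counseling alone 223/703 = 31.7%, the gum 68/345 = 19.7% → counseling alone
Moderate smokers: counseling alone 21/44 = 47.7%, the gum 44/108 = 40.7% → counseling alone
Overall: counseling alone 268/779 = 34.4%, the gum 140/495 = 28.3% → counseling alone
Counseling alone wins overall and in every dependence group — no reversal.

No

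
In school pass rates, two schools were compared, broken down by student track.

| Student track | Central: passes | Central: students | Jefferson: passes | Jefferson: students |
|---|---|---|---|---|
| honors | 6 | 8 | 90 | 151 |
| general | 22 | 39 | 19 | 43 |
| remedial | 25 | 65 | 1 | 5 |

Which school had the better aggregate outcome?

Honors: Central 6/8 = 75.0%, Jefferson 90/151 = 59.6% → Central
General: Central 22/39 = 56.4%, Jefferson 19/43 = 44.2% → Central
Remedial: Central 25/65 = 38.5%, Jefferson 1/5 = 20.0% → Central
Overall: Central 53/112 = 47.3%, Jefferson 110/199 = 55.3% → Jefferson
(Central wins every student group but Jefferson wins overall — Central's students skew toward the low-rate remedial group.)

Jefferson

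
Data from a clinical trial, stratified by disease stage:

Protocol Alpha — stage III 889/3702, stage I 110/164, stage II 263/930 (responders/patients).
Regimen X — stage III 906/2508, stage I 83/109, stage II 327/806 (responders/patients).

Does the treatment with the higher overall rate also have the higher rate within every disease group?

Yes

Stage III: Protocol Alpha 889/3702 = 24.0%, Regimen X 906/2508 = 36.1% → Regimen X
Stage I: Protocol Alpha 110/164 = 67.1%, Regimen X 83/109 = 76.1% → Regimen X
Stage II: Protocol Alpha 263/930 = 28.3%, Regimen X 327/806 = 40.6% → Regimen X
Overall: Protocol Alpha 1262/4796 = 26.3%, Regimen X 1316/3423 = 38.4% → Regimen X
Regimen X wins overall and in every disease group — no reversal.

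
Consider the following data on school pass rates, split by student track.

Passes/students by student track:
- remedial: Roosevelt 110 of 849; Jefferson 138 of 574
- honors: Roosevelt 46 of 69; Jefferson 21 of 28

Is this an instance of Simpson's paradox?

No

Remedial: Roosevelt 110/849 = 13.0%, Jefferson 138/574 = 24.0% → Jefferson
Honors: Roosevelt 46/69 = 66.7%, Jefferson 21/28 = 75.0% → Jefferson
Overall: Roosevelt 156/918 = 17.0%, Jefferson 159/602 = 26.4% → Jefferson
Jefferson wins overall and in every student group — no reversal.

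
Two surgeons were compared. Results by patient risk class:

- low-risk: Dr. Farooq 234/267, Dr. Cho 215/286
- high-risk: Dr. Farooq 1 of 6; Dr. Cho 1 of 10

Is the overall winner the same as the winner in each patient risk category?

Yes

Low-risk: Dr. Farooq 234/267 = 87.6%, Dr. Cho 215/286 = 75.2% → Dr. Farooq
High-risk: Dr. Farooq 1/6 = 16.7%, Dr. Cho 1/10 = 10.0% → Dr. Farooq
Overall: Dr. Farooq 235/273 = 86.1%, Dr. Cho 216/296 = 73.0% → Dr. Farooq
Dr. Farooq wins overall and in every patient risk group — no reversal.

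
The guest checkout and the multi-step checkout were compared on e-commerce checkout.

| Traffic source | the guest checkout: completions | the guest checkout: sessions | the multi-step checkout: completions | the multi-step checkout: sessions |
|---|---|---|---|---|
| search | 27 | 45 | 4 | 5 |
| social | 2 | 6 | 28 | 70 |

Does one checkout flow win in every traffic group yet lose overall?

Search: the guest checkout 27/45 = 60.0%, the multi-step checkout 4/5 = 80.0% → the multi-step checkout
Social: the guest checkout 2/6 = 33.3%, the multi-step checkout 28/70 = 40.0% → the multi-step checkout
Overall: the guest checkout 29/51 = 56.9%, the multi-step checkout 32/75 = 42.7% → the guest checkout
The multi-step checkout wins each traffic group but the guest checkout wins overall — the comparison reverses. The multi-step checkout's sessions skew toward social, which has a lower base rate.

Yes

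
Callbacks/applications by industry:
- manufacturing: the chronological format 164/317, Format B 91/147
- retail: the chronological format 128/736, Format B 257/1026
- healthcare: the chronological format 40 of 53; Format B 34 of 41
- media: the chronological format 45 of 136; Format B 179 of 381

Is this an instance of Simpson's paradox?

No

Manufacturing: the chronological format 164/317 = 51.7%, Format B 91/147 = 61.9% → Format B
Retail: the chronological format 128/736 = 17.4%, Format B 257/1026 = 25.0% → Format B
Healthcare: the chronological format 40/53 = 75.5%, Format B 34/41 = 82.9% → Format B
Media: the chronological format 45/136 = 33.1%, Format B 179/381 = 47.0% → Format B
Overall: the chronological format 377/1242 = 30.4%, Format B 561/1595 = 35.2% → Format B
Format B wins overall and in every industry group — no reversal.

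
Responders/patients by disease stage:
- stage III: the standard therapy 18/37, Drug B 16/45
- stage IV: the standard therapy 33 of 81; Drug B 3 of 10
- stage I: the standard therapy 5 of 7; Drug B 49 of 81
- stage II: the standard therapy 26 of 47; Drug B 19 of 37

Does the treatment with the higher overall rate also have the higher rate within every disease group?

Stage III: the standard therapy 18/37 = 48.6%, Drug B 16/45 = 35.6% → the standard therapy
Stage IV: the standard therapy 33/81 = 40.7%, Drug B 3/10 = 30.0% → the standard therapy
Stage I: the standard therapy 5/7 = 71.4%, Drug B 49/81 = 60.5% → the standard therapy
Stage II: the standard therapy 26/47 = 55.3%, Drug B 19/37 = 51.4% → the standard therapy
Overall: the standard therapy 82/172 = 47.7%, Drug B 87/173 = 50.3% → Drug B
The standard therapy wins each disease group but Drug B wins overall — the comparison reverses. The standard therapy's patients skew toward stage IV, which has a lower base rate.

No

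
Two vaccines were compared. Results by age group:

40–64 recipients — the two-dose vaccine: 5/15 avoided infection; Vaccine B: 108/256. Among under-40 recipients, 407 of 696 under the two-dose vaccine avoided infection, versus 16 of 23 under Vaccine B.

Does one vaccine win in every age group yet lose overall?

40–64: the two-dose vaccine 5/15 = 33.3%, Vaccine B 108/256 = 42.2% → Vaccine B
Under-40: the two-dose vaccine 407/696 = 58.5%, Vaccine B 16/23 = 69.6% → Vaccine B
Overall: the two-dose vaccine 412/711 = 57.9%, Vaccine B 124/279 = 44.4% → the two-dose vaccine
Vaccine B wins each age group but the two-dose vaccine wins overall — the comparison reverses. Vaccine B's recipients skew toward 40–64, which has a lower base rate.

Yes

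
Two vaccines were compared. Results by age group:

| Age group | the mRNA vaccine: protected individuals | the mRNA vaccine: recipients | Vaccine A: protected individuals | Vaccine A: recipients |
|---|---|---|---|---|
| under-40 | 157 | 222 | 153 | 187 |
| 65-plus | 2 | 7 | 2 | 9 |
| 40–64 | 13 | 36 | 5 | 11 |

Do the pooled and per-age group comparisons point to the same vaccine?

Under-40: the mRNA vaccine 157/222 = 70.7%, Vaccine A 153/187 = 81.8% → Vaccine A
65-plus: the mRNA vaccine 2/7 = 28.6%, Vaccine A 2/9 = 22.2% → the mRNA vaccine
40–64: the mRNA vaccine 13/36 = 36.1%, Vaccine A 5/11 = 45.5% → Vaccine A
Overall: the mRNA vaccine 172/265 = 64.9%, Vaccine A 160/207 = 77.3% → Vaccine A
Neither sweeps: the mRNA vaccine wins 1 of 3 groups, Vaccine A wins 2. Vaccine A wins overall but not every group — no Simpson reversal.

No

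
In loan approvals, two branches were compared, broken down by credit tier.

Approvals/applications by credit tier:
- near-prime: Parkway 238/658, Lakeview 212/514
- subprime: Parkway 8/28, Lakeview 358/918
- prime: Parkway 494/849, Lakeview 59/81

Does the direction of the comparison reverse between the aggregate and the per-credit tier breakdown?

Yes

Near-prime: Parkway 238/658 = 36.2%, Lakeview 212/514 = 41.2% → Lakeview
Subprime: Parkway 8/28 = 28.6%, Lakeview 358/918 = 39.0% → Lakeview
Prime: Parkway 494/849 = 58.2%, Lakeview 59/81 = 72.8% → Lakeview
Overall: Parkway 740/1535 = 48.2%, Lakeview 629/1513 = 41.6% → Parkway
Lakeview wins each credit group but Parkway wins overall — the comparison reverses. Lakeview's applications skew toward subprime, which has a lower base rate.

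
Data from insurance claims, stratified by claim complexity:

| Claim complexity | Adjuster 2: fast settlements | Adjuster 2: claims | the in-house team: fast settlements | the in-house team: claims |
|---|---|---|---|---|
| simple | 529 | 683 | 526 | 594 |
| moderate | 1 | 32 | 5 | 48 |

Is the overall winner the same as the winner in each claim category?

Simple: Adjuster 2 529/683 = 77.5%, the in-house team 526/594 = 88.6% → the in-house team
Moderate: Adjuster 2 1/32 = 3.1%, the in-house team 5/48 = 10.4% → the in-house team
Overall: Adjuster 2 530/715 = 74.1%, the in-house team 531/642 = 82.7% → the in-house team
The in-house team wins overall and in every claim group — no reversal.

Yes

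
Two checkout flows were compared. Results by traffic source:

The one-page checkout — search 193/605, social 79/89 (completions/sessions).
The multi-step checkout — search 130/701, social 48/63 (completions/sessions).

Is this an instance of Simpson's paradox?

No

Search: the one-page checkout 193/605 = 31.9%, the multi-step checkout 130/701 = 18.5% → the one-page checkout
Social: the one-page checkout 79/89 = 88.8%, the multi-step checkout 48/63 = 76.2% → the one-page checkout
Overall: the one-page checkout 272/694 = 39.2%, the multi-step checkout 178/764 = 23.3% → the one-page checkout
The one-page checkout wins overall and in every traffic group — no reversal.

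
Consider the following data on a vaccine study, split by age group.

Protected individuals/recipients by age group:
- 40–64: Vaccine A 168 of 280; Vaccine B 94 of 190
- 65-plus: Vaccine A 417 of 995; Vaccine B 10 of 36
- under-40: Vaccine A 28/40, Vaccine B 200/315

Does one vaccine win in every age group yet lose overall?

Yes

40–64: Vaccine A 168/280 = 60.0%, Vaccine B 94/190 = 49.5% → Vaccine A
65-plus: Vaccine A 417/995 = 41.9%, Vaccine B 10/36 = 27.8% → Vaccine A
Under-40: Vaccine A 28/40 = 70.0%, Vaccine B 200/315 = 63.5% → Vaccine A
Overall: Vaccine A 613/1315 = 46.6%, Vaccine B 304/541 = 56.2% → Vaccine B
Vaccine A wins each age group but Vaccine B wins overall — the comparison reverses. Vaccine A's recipients skew toward 65-plus, which has a lower base rate.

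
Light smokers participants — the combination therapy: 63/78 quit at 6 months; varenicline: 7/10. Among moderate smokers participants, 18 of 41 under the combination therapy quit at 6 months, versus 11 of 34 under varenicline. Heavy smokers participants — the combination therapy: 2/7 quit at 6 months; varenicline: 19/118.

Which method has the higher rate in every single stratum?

Light smokers: the combination therapy 63/78 = 80.8%, varenicline 7/10 = 70.0% → the combination therapy
Moderate smokers: the combination therapy 18/41 = 43.9%, varenicline 11/34 = 32.4% → the combination therapy
Heavy smokers: the combination therapy 2/7 = 28.6%, varenicline 19/118 = 16.1% → the combination therapy
The combination therapy has the higher rate in all 3 groups.

the combination therapy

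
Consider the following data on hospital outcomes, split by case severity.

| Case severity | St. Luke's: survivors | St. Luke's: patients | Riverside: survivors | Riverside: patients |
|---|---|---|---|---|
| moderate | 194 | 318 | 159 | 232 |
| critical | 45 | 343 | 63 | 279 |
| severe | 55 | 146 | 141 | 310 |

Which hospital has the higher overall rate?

Moderate: St. Luke's 194/318 = 61.0%, Riverside 159/232 = 68.5% → Riverside
Critical: St. Luke's 45/343 = 13.1%, Riverside 63/279 = 22.6% → Riverside
Severe: St. Luke's 55/146 = 37.7%, Riverside 141/310 = 45.5% → Riverside
Overall: St. Luke's 294/807 = 36.4%, Riverside 363/821 = 44.2% → Riverside

Riverside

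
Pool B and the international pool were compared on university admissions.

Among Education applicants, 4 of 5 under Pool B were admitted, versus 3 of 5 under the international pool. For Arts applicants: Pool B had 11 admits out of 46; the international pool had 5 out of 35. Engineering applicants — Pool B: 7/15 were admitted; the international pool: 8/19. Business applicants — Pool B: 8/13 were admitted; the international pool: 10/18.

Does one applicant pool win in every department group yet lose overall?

Education: Pool B 4/5 = 80.0%, the international pool 3/5 = 60.0% → Pool B
Arts: Pool B 11/46 = 23.9%, the international pool 5/35 = 14.3% → Pool B
Engineering: Pool B 7/15 = 46.7%, the international pool 8/19 = 42.1% → Pool B
Business: Pool B 8/13 = 61.5%, the international pool 10/18 = 55.6% → Pool B
Overall: Pool B 30/79 = 38.0%, the international pool 26/77 = 33.8% → Pool B
Pool B wins overall and in every department group — no reversal.

No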